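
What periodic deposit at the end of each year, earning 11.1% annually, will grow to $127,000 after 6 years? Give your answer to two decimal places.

FV-annuity factor = 7.932862; PMT = 127000 / 7.932862 = 16,009.3542

$16,009.35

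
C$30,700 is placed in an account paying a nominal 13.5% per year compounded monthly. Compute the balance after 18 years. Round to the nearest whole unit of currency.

C$344,019

i = 0.135/12 = 0.01125 per month; n = 18·12 = 216.
30,700 × (1+0.01125)^216 = 30,700 × 11.205816 = 344,018.5440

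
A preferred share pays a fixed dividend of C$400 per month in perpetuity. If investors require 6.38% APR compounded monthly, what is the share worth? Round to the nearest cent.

C$75,235.11

Periodic rate i = 0.0638/12 = 0.00531667.
PV = C/r = 400/0.00531667 = 75,235.1097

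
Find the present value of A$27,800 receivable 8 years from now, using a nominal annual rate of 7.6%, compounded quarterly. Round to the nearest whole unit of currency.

A$15,222

Periodic rate i = 0.076/4 = 0.019; n = 8 × 4 = 32 periods.
PV = 27,800 / (1 + 0.019)^32 = 27,800 / 1.826307 = 15,221.9716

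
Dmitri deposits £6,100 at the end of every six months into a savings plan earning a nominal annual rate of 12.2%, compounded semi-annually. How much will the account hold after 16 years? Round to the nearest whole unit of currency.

Periodic rate i = 0.122/2 = 0.061; n = 16 × 2 = 32 periods.
FV = PMT · [(1+i)^n − 1] / i = 6100 · 92.640684 = 565,108.1734

£565,108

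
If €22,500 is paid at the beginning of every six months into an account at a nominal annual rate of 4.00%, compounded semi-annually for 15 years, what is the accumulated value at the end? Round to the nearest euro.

€931,037

i = 0.04/2 = 0.02 per half-year; n = 15·2 = 30.
Accumulation factor s(30|0.02) × (1+i) = 41.379441; FV = 22500 × 41.379441 = 931,037.4178
Payments are at the start of each period, so multiply by (1+i).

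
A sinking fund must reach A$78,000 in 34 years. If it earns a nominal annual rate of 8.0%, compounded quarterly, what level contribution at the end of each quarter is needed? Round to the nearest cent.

A$113.22

i = 0.08/4 = 0.02 per quarter; n = 34·4 = 136.
PMT = 78000 / ( [(1+0.02)^136 − 1] / 0.02 ) = 78000 / 688.913096 = 113.2218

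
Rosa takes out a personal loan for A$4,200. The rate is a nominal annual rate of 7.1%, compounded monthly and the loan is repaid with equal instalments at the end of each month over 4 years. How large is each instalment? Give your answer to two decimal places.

Periodic rate i = 0.071/12 = 0.00591667; n = 4 × 12 = 48 periods.
PMT = 4200 / ( [1 − (1+0.00591667)^(−48)] / 0.00591667 ) = 4200 / 41.679402 = 100.7692

A$100.77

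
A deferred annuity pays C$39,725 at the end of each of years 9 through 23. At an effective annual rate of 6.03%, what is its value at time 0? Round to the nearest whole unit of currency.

C$241,048

Value one period before first payment (t=8): 39725 × [1 − (1+0.0603)^(−15)] / 0.0603 = 39725 × 9.693240 = 385,063.9400
PV₀ = 385,063.9400 / (1+0.0603)^8 = 385,063.9400 / 1.597460 = 241,047.5707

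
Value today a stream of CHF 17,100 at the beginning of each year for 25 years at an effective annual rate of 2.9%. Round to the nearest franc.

PV = PMT · [1 − (1+i)^(−n)] / i × (1+i) = 17100 · 18.119429 = 309,842.2373
Payments are at the start of each period, so multiply by (1+i).

CHF 309,842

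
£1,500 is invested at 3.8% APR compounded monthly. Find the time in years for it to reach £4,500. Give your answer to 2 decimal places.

Periodic rate i = 0.038/12 = 0.00316667.
(1+i)^n = 4500/1500 = 3.00000, so n = ln 3.00000 / ln 1.00317 = 347.4792 months
= 347.4792/12 years

28.96 years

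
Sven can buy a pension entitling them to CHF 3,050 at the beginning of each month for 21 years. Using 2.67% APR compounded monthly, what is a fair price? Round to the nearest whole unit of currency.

With 12 periods per year: i = 0.002225, n = 252.
PV = 3050 × [1 − (1+0.002225)^(−252)] / 0.002225 × (1+i) = 3050 × 193.163667 = 589,149.1832
(annuity-due: payments at period start, so ×(1+i).)

CHF 589,149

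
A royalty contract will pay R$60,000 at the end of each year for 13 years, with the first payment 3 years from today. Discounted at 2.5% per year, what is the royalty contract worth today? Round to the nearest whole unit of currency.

R$627,237

Value one period before first payment (t=2): 60000 × [1 − (1+0.025)^(−13)] / 0.025 = 60000 × 10.983185 = 658,991.0984
Discount back 2 years: 658,991.0984 × (1+0.025)^(−2) = 658,991.0984 × 0.951814 = 627,237.2144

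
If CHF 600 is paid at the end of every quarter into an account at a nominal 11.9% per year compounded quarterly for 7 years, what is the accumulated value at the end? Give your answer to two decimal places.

CHF 25,662.44

With 4 periods per year: i = 0.02975, n = 28.
FV = PMT · [(1+i)^n − 1] / i = 600 · 42.770739 = 25,662.4436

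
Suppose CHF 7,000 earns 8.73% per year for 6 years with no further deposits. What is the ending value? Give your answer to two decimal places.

FV = 7,000 × (1 + 0.0873)^6 = 11,566.2978

CHF 11,566.30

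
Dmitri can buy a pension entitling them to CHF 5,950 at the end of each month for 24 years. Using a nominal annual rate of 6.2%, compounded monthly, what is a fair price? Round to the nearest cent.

i = 0.062/12 = 0.00516667 per month; n = 24·12 = 288.
PV = PMT · [1 − (1+i)^(−n)] / i = 5950 · 149.672787 = 890,553.0839

CHF 890,553.08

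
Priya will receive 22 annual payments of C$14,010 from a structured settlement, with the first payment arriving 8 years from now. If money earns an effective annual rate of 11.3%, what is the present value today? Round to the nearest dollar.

C$53,040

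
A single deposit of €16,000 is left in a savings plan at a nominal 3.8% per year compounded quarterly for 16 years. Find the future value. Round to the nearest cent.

€29,303.85

i = 0.038/4 = 0.0095 per quarter; n = 16·4 = 64.
FV = PV·(1+i)^n = 16,000 × 1.831491 = 29,303.8493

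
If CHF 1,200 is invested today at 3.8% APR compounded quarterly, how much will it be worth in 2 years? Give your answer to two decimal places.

Periodic rate i = 0.038/4 = 0.0095; n = 2 × 4 = 8 periods.
FV = 1,200 × (1 + 0.0095)^8 = 1,294.2907

CHF 1,294.29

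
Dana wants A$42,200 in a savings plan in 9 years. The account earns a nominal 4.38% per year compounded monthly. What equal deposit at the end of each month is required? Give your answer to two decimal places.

A$319.48

Periodic rate i = 0.0438/12 = 0.00365; n = 9 × 12 = 108 periods.
FV-annuity factor = 132.091259; PMT = 42200 / 132.091259 = 319.4761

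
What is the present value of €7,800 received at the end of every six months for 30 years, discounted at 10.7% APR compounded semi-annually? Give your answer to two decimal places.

€139,401.93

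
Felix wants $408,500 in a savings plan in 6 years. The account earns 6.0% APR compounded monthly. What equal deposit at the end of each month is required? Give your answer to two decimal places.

$4,727.52

Periodic rate i = 0.06/12 = 0.005; n = 6 × 12 = 72 periods.
FV-annuity factor = 86.408856; PMT = 408500 / 86.408856 = 4,727.5247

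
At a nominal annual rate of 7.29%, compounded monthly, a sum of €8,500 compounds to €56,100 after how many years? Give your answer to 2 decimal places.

25.96 years

Periodic rate i = 0.0729/12 = 0.006075.
(1+i)^n = 56100/8500 = 6.60000, so n = ln 6.60000 / ln 1.00608 = 311.5713 months
= 311.5713/12 years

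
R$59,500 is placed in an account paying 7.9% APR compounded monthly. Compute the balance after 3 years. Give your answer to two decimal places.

R$75,354.19

Periodic rate i = 0.079/12 = 0.00658333; n = 3 × 12 = 36 periods.
FV = PV·(1+i)^n = 59,500 × 1.266457 = 75,354.1948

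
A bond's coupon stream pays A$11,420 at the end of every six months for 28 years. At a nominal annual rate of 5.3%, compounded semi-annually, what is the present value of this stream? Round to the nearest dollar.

Periodic rate i = 0.053/2 = 0.0265; n = 28 × 2 = 56 periods.
PV = PMT · [1 − (1+i)^(−n)] / i = 11420 · 29.013113 = 331,329.7534

A$331,330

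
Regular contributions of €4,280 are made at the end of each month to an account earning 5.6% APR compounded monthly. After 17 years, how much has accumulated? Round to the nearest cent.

€1,453,813.79

i = 0.056/12 = 0.00466667 per month; n = 17·12 = 204.
FV = PMT · [(1+i)^n − 1] / i = 4280 · 339.676119 = 1,453,813.7894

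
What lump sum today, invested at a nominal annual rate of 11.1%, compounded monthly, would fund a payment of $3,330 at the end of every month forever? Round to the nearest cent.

$360,000.00

Periodic rate i = 0.111/12 = 0.00925.
PV = PMT / i = 3330 / 0.00925 = 360,000.0000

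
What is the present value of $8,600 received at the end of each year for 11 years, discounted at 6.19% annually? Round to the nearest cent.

$67,172.85

PV = PMT · [1 − (1+i)^(−n)] / i = 8600 · 7.810796 = 67,172.8482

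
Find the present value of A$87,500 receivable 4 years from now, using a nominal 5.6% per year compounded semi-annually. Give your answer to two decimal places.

With 2 periods per year: i = 0.028, n = 8.
PV = 87,500 / (1 + 0.028)^8 = 87,500 / 1.247225 = 70,155.7280

A$70,155.73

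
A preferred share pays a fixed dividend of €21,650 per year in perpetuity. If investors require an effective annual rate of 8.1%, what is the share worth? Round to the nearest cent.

PV = PMT / i = 21650 / 0.081 = 267,283.9506

€267,283.95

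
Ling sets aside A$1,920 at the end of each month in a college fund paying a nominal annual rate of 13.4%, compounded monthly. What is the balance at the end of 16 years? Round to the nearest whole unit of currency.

i = 0.134/12 = 0.0111667 per month; n = 16·12 = 192.
FV = 1920 × [(1+0.0111667)^192 − 1] / 0.0111667 = 1920 × 665.615456 = 1,277,981.6762

A$1,277,982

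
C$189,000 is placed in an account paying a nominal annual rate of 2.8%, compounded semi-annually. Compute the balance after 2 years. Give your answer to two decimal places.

With 2 periods per year: i = 0.014, n = 4.
FV = 189,000 × (1 + 0.014)^4 = 199,808.3457

C$199,808.35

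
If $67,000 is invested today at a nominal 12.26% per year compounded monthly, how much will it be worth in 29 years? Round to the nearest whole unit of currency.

Periodic rate i = 0.1226/12 = 0.0102167; n = 29 × 12 = 348 periods.
FV = PV·(1+i)^n = 67,000 × 34.376067 = 2,303,196.4902

$2,303,196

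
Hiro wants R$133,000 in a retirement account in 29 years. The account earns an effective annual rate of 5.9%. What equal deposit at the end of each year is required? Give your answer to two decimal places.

R$1,836.81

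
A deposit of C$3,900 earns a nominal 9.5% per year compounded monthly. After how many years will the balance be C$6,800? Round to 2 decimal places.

Periodic rate i = 0.095/12 = 0.00791667.
n = ln(6800/3900) / ln(1+0.00791667) = ln(1.74359) / 0.007885 = 70.5024 months
= 70.5024/12 years

5.88 years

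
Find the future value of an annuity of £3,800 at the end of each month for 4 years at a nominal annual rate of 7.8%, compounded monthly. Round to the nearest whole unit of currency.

£213,254

Periodic rate i = 0.078/12 = 0.0065; n = 4 × 12 = 48 periods.
FV = 3800 × [(1+0.0065)^48 − 1] / 0.0065 = 3800 × 56.119397 = 213,253.7095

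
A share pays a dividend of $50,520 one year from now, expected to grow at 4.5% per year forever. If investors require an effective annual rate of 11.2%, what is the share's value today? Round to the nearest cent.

$754,029.85

PV = PMT / (i − g) = 50520 / (0.112 − 0.045) = 50520 / 0.067000 = 754,029.8507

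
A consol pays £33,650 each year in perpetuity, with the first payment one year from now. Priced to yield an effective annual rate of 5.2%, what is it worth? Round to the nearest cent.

£647,115.38

PV = PMT / i = 33650 / 0.052 = 647,115.3846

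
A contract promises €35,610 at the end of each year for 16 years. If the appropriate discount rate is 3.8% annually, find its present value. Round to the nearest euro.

PV = 35610 × [1 − (1+0.038)^(−16)] / 0.038 = 35610 × 11.826111 = 421,127.8144

€421,128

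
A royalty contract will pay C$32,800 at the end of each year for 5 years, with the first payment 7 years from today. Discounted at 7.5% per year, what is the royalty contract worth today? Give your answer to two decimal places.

PV at t=6 (ordinary 5-year annuity): 32800 × a(5|0.075) = 32800 × 4.045885 = 132,705.0248
Discount back 6 years: 132,705.0248 × (1+0.075)^(−6) = 132,705.0248 × 0.647962 = 85,987.7494

C$85,987.75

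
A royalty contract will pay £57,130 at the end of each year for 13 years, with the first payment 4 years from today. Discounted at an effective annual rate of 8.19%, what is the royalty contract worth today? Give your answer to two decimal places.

PV at t=3 (ordinary 13-year annuity): 57130 × a(13|0.0819) = 57130 × 7.821841 = 446,861.7970
Discount back 3 years: 446,861.7970 × (1+0.0819)^(−3) = 446,861.7970 × 0.789657 = 352,867.6663

£352,867.67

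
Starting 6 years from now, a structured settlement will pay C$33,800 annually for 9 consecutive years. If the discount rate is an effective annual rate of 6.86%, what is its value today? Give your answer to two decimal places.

C$158,986.90

PV at t=5 (ordinary 9-year annuity): 33800 × a(9|0.0686) = 33800 × 6.554212 = 221,532.3696
Discount back 5 years: 221,532.3696 × (1+0.0686)^(−5) = 221,532.3696 × 0.717669 = 158,986.9009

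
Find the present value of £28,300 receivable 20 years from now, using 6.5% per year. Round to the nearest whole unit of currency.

£8,031

PV = FV·(1+i)^(−n) = 28,300 × 0.283797 = 8,031.4559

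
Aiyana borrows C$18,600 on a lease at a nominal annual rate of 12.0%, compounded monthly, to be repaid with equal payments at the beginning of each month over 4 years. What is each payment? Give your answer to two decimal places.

C$484.96

With 12 periods per year: i = 0.01, n = 48.
Annuity-PV factor × (1+i) = 38.353699; PMT = 18600 / 38.353699 = 484.9597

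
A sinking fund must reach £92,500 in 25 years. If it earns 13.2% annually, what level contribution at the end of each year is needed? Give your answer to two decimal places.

FV-annuity factor = 160.531607; PMT = 92500 / 160.531607 = 576.2105

£576.21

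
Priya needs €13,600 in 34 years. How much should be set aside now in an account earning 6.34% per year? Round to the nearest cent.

PV = 13,600 / (1 + 0.0634)^34 = 13,600 / 8.085117 = 1,682.1031

€1,682.10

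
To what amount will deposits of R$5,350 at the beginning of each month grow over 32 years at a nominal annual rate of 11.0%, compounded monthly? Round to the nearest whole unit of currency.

R$18,993,044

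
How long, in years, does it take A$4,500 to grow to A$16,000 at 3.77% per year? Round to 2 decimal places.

(1+i)^n = 16000/4500 = 3.55556, so n = ln 3.55556 / ln 1.0377 = 34.2779 years

34.28 years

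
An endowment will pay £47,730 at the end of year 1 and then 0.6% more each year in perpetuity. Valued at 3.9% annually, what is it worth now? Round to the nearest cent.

PV = D₁/(r − g) = 47730/(0.039 − 0.006) = 1,446,363.6364

£1,446,363.64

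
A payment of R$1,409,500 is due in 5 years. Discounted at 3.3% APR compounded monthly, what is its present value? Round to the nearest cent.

i = 0.033/12 = 0.00275 per month; n = 5·12 = 60.
Discount factor = (1+0.00275)^(−60) = 0.848086; PV = 1,409,500 × 0.848086 = 1,195,376.8502

R$1,195,376.85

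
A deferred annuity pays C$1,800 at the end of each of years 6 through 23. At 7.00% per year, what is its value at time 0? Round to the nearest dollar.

C$12,910

Value one period before first payment (t=5): 1800 × [1 − (1+0.07)^(−18)] / 0.07 = 1800 × 10.059087 = 18,106.3564
PV₀ = 18,106.3564 / (1+0.07)^5 = 18,106.3564 / 1.402552 = 12,909.5819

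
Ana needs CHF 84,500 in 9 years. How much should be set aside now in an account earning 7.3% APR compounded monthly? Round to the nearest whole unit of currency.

CHF 43,892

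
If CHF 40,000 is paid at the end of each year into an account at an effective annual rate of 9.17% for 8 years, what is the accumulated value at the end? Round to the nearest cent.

CHF 443,864.82

FV = PMT · [(1+i)^n − 1] / i = 40000 · 11.096621 = 443,864.8239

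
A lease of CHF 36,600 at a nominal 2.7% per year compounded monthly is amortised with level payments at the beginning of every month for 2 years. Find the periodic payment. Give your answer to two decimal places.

i = 0.027/12 = 0.00225 per month; n = 2·12 = 24.
Annuity-PV factor × (1+i) = 23.390476; PMT = 36600 / 23.390476 = 1,564.7395

CHF 1,564.74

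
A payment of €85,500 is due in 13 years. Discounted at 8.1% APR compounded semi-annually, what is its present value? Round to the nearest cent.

i = 0.081/2 = 0.0405 per half-year; n = 13·2 = 26.
Discount factor = (1+0.0405)^(−26) = 0.356210; PV = 85,500 × 0.356210 = 30,455.9336

€30,455.93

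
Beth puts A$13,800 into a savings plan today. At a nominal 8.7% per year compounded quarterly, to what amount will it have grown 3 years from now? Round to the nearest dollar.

A$17,865

With 4 periods per year: i = 0.02175, n = 12.
FV = PV·(1+i)^n = 13,800 × 1.294600 = 17,865.4863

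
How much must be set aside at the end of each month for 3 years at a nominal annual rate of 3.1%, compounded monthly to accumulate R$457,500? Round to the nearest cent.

R$12,142.95

Periodic rate i = 0.031/12 = 0.00258333; n = 3 × 12 = 36 periods.
FV-annuity factor = 37.676182; PMT = 457500 / 37.676182 = 12,142.9501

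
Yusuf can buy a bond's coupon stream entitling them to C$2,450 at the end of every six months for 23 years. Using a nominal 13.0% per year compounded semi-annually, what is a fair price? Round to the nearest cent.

i = 0.13/2 = 0.065 per half-year; n = 23·2 = 46.
PV = PMT · [1 − (1+i)^(−n)] / i = 2450 · 14.535426 = 35,611.7931

C$35,611.79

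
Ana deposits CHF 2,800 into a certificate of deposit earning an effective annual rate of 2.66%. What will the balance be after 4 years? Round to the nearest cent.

CHF 3,110.02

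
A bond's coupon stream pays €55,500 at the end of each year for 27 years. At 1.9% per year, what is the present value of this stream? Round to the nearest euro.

€1,163,791

PV = PMT · [1 − (1+i)^(−n)] / i = 55500 · 20.969208 = 1,163,791.0512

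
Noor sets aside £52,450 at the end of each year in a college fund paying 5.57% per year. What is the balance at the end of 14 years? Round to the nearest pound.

£1,069,559

Accumulation factor s(14|0.0557) = 20.391976; FV = 52450 × 20.391976 = 1,069,559.1253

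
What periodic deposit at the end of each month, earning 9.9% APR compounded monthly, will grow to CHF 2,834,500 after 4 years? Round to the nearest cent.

CHF 48,369.57

i = 0.099/12 = 0.00825 per month; n = 4·12 = 48.
FV-annuity factor = 58.600894; PMT = 2.8345e+06 / 58.600894 = 48,369.5691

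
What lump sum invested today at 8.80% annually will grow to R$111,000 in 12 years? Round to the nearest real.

R$40,344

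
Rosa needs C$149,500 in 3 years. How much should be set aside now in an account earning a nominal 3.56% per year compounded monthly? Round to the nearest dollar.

Periodic rate i = 0.0356/12 = 0.00296667; n = 3 × 12 = 36 periods.
PV = FV·(1+i)^(−n) = 149,500 × 0.898847 = 134,377.7011

C$134,378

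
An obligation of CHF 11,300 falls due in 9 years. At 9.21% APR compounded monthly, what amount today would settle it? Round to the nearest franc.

CHF 4,948

Periodic rate i = 0.0921/12 = 0.007675; n = 9 × 12 = 108 periods.
Discount factor = (1+0.007675)^(−108) = 0.437913; PV = 11,300 × 0.437913 = 4,948.4156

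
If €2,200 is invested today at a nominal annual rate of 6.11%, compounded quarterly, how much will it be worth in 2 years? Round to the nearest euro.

i = 0.0611/4 = 0.015275 per quarter; n = 2·4 = 8.
FV = PV·(1+i)^n = 2,200 × 1.128937 = 2,483.6604

€2,484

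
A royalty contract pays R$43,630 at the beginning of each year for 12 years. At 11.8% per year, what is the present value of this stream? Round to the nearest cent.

R$304,972.25

PV = 43630 × [1 − (1+0.118)^(−12)] / 0.118 × (1+i) = 43630 × 6.989967 = 304,972.2472
(annuity-due: payments at period start, so ×(1+i).)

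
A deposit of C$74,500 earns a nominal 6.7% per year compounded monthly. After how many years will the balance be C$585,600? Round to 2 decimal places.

30.86 years

Periodic rate i = 0.067/12 = 0.00558333.
n = ln(585600/74500) / ln(1+0.00558333) = ln(7.86040) / 0.005568 = 370.3144 months
= 370.3144/12 years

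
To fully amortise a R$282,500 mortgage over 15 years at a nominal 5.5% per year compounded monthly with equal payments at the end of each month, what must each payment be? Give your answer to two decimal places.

R$2,308.26

With 12 periods per year: i = 0.00458333, n = 180.
Annuity-PV factor = 122.386519; PMT = 282500 / 122.386519 = 2,308.2608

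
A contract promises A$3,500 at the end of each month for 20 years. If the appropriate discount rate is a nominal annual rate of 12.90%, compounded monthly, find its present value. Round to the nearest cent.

With 12 periods per year: i = 0.01075, n = 240.
PV = PMT · [1 − (1+i)^(−n)] / i = 3500 · 85.876786 = 300,568.7527

A$300,568.75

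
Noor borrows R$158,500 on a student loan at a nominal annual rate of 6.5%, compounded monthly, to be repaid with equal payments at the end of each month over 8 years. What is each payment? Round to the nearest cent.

R$2,121.72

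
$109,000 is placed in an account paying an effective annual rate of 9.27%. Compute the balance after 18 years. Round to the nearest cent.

$537,580.46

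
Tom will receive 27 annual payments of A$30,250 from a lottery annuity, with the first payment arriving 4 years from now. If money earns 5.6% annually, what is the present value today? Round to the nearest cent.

PV at t=3 (ordinary 27-year annuity): 30250 × a(27|0.056) = 30250 × 13.756177 = 416,124.3462
PV₀ = 416,124.3462 / (1+0.056)^3 = 416,124.3462 / 1.177584 = 353,371.3790

A$353,371.38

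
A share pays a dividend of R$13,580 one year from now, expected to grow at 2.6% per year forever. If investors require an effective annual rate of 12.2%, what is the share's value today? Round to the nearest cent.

R$141,458.33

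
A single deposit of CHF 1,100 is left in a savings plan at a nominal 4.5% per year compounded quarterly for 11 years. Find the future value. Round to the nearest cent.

CHF 1,799.57

With 4 periods per year: i = 0.01125, n = 44.
FV = 1,100 × (1 + 0.01125)^44 = 1,799.5678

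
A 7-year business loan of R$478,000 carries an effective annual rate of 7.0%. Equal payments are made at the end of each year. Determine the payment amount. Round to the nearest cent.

PMT = 478000 / ( [1 − (1+0.07)^(−7)] / 0.07 ) = 478000 / 5.389289 = 88,694.4390

R$88,694.44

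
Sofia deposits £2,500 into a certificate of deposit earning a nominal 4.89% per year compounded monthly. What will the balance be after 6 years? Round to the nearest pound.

With 12 periods per year: i = 0.004075, n = 72.
FV = PV·(1+i)^n = 2,500 × 1.340180 = 3,350.4496

£3,350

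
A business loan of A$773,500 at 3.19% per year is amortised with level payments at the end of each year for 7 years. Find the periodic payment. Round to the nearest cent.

Annuity-PV factor = 6.185912; PMT = 773500 / 6.185912 = 125,042.1952

A$125,042.20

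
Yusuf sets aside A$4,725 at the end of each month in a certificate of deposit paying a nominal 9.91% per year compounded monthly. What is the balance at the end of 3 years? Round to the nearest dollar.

With 12 periods per year: i = 0.00825833, n = 36.
FV = 4725 × [(1+0.00825833)^36 − 1] / 0.00825833 = 4725 × 41.724706 = 197,149.2355

A$197,149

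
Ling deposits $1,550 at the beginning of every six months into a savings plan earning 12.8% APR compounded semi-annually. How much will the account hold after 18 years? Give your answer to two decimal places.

i = 0.128/2 = 0.064 per half-year; n = 18·2 = 36.
FV = 1550 × [(1+0.064)^36 − 1] / 0.064 × (1+i) = 1550 × 138.492308 = 214,663.0782
(annuity-due: payments at period start, so ×(1+i).)

$214,663.08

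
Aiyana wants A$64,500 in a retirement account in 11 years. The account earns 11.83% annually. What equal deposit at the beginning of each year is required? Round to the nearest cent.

PMT = 64500 / ( [(1+0.1183)^11 − 1] / 0.1183 × (1+i) ) = 64500 / 22.885063 = 2,818.4322

A$2,818.43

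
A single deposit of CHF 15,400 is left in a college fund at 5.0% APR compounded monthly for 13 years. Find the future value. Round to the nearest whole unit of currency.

i = 0.05/12 = 0.00416667 per month; n = 13·12 = 156.
15,400 × (1+0.00416667)^156 = 15,400 × 1.912956 = 29,459.5193

CHF 29,460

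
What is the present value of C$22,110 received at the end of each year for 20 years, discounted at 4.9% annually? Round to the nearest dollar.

C$277,891

PV = 22110 × [1 − (1+0.049)^(−20)] / 0.049 = 22110 × 12.568559 = 277,890.8333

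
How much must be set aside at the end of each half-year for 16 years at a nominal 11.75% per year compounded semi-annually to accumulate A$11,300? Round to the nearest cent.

i = 0.1175/2 = 0.05875 per half-year; n = 16·2 = 32.
FV-annuity factor = 88.753393; PMT = 11300 / 88.753393 = 127.3191

A$127.32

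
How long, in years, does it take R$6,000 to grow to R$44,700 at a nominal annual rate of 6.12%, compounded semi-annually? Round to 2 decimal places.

33.31 years

Periodic rate i = 0.0612/2 = 0.0306.
n = ln(44700/6000) / ln(1+0.0306) = ln(7.45000) / 0.030141 = 66.6270 half-years
= 66.6270/2 years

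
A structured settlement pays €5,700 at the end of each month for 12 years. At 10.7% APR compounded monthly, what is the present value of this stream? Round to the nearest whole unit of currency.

€461,216

With 12 periods per year: i = 0.00891667, n = 144.
PV = PMT · [1 − (1+i)^(−n)] / i = 5700 · 80.915016 = 461,215.5906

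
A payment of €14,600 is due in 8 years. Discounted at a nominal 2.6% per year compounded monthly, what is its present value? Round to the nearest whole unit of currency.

€11,861

Periodic rate i = 0.026/12 = 0.00216667; n = 8 × 12 = 96 periods.
PV = 14,600 / (1 + 0.00216667)^96 = 14,600 / 1.230936 = 11,860.8912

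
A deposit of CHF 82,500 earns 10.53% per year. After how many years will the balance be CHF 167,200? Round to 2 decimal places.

(1+i)^n = 167200/82500 = 2.02667, so n = ln 2.02667 / ln 1.1053 = 7.0557 years

7.06 years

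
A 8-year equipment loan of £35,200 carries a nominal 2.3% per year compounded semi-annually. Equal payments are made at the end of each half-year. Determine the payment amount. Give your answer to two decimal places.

£2,421.19

With 2 periods per year: i = 0.0115, n = 16.
PMT = 35200 / ( [1 − (1+0.0115)^(−16)] / 0.0115 ) = 35200 / 14.538282 = 2,421.1940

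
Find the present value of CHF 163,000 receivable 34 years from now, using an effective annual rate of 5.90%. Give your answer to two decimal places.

CHF 23,212.66

PV = FV·(1+i)^(−n) = 163,000 × 0.142409 = 23,212.6627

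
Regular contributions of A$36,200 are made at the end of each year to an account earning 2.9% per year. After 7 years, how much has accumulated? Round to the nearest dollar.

A$276,543

FV = PMT · [(1+i)^n − 1] / i = 36200 · 7.639304 = 276,542.7908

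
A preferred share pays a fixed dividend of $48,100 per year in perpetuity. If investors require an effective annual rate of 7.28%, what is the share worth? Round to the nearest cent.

PV = C/r = 48100/0.0728 = 660,714.2857

$660,714.29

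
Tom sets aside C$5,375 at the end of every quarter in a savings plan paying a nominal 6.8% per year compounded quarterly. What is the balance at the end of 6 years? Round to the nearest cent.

C$157,664.29

i = 0.068/4 = 0.017 per quarter; n = 6·4 = 24.
Accumulation factor s(24|0.017) = 29.332891; FV = 5375 × 29.332891 = 157,664.2907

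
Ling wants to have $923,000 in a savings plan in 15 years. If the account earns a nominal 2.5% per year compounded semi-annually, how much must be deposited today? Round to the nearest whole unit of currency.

$635,844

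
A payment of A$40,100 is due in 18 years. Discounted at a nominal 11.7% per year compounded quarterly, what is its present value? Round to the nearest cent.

A$5,030.85

With 4 periods per year: i = 0.02925, n = 72.
PV = FV·(1+i)^(−n) = 40,100 × 0.125458 = 5,030.8495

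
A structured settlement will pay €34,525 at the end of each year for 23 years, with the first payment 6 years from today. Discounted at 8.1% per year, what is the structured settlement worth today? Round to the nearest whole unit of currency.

Value one period before first payment (t=5): 34525 × [1 − (1+0.081)^(−23)] / 0.081 = 34525 × 10.287306 = 355,169.2493
Discount back 5 years: 355,169.2493 × (1+0.081)^(−5) = 355,169.2493 × 0.677441 = 240,606.2407

€240,606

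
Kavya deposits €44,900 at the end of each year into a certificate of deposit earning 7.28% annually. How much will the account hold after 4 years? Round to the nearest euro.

€200,181

FV = PMT · [(1+i)^n − 1] / i = 44900 · 4.458385 = 200,181.4950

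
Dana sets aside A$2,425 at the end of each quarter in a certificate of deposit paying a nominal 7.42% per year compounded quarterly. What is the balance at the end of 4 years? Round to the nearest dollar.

A$44,695

With 4 periods per year: i = 0.01855, n = 16.
FV = 2425 × [(1+0.01855)^16 − 1] / 0.01855 = 2425 × 18.430850 = 44,694.8110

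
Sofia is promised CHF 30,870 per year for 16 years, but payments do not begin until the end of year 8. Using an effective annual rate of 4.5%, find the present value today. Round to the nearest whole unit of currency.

CHF 254,834

Value one period before first payment (t=7): 30870 × [1 − (1+0.045)^(−16)] / 0.045 = 30870 × 11.234015 = 346,794.0446
Discount back 7 years: 346,794.0446 × (1+0.045)^(−7) = 346,794.0446 × 0.734828 = 254,834.1329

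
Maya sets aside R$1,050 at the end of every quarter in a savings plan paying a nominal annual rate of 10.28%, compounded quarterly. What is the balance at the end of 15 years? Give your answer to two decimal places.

R$146,417.98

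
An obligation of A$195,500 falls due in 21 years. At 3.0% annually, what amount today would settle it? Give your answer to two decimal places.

A$105,090.88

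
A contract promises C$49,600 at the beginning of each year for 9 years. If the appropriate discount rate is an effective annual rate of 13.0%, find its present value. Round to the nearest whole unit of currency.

PV = PMT · [1 − (1+i)^(−n)] / i × (1+i) = 49600 · 5.798770 = 287,619.0066
Payments are at the start of each period, so multiply by (1+i).

C$287,619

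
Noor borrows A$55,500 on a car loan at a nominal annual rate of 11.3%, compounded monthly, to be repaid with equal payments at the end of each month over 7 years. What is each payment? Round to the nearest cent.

A$959.07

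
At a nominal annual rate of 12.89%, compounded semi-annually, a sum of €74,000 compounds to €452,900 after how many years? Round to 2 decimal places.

Periodic rate i = 0.1289/2 = 0.06445.
(1+i)^n = 452900/74000 = 6.12027, so n = ln 6.12027 / ln 1.06445 = 29.0051 half-years
= 29.0051/2 years

14.50 years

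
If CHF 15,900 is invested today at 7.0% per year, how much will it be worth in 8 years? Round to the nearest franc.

FV = PV·(1+i)^n = 15,900 × 1.718186 = 27,319.1603

CHF 27,319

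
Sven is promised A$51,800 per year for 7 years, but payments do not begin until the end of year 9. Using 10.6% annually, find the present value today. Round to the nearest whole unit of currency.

A$110,445

Value one period before first payment (t=8): 51800 × [1 − (1+0.106)^(−7)] / 0.106 = 51800 × 4.773723 = 247,278.8340
PV₀ = 247,278.8340 / (1+0.106)^8 = 247,278.8340 / 2.238933 = 110,444.9667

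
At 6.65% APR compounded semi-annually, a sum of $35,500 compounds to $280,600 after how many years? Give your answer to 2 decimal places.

31.60 years

Periodic rate i = 0.0665/2 = 0.03325.
n = ln(280600/35500) / ln(1+0.03325) = ln(7.90423) / 0.032709 = 63.2054 half-years
= 63.2054/2 years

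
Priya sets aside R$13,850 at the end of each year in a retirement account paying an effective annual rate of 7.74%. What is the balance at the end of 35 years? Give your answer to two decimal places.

FV = PMT · [(1+i)^n − 1] / i = 13850 · 162.651204 = 2,252,719.1752

R$2,252,719.18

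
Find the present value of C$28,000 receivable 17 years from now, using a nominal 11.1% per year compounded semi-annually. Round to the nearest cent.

C$4,462.50

With 2 periods per year: i = 0.0555, n = 34.
PV = FV·(1+i)^(−n) = 28,000 × 0.159375 = 4,462.4971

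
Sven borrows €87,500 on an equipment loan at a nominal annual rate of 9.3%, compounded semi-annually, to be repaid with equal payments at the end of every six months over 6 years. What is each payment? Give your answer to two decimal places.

€9,678.31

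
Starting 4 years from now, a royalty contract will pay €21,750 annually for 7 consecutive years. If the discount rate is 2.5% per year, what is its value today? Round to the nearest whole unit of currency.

€128,239

Value one period before first payment (t=3): 21750 × [1 − (1+0.025)^(−7)] / 0.025 = 21750 × 6.349391 = 138,099.2455
PV₀ = 138,099.2455 / (1+0.025)^3 = 138,099.2455 / 1.076891 = 128,238.8780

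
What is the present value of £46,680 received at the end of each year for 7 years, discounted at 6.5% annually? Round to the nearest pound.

£256,017

PV = 46680 × [1 − (1+0.065)^(−7)] / 0.065 = 46680 × 5.484520 = 256,017.3829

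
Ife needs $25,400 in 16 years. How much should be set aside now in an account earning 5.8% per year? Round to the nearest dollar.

Discount factor = (1+0.058)^(−16) = 0.405723; PV = 25,400 × 0.405723 = 10,305.3568

$10,305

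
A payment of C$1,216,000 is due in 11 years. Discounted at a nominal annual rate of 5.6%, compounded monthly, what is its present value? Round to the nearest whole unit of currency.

C$657,704

i = 0.056/12 = 0.00466667 per month; n = 11·12 = 132.
Discount factor = (1+0.00466667)^(−132) = 0.540875; PV = 1,216,000 × 0.540875 = 657,703.9722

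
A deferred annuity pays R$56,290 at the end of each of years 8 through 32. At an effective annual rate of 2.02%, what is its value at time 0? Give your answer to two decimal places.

PV at t=7 (ordinary 25-year annuity): 56290 × a(25|0.0202) = 56290 × 19.477694 = 1,096,399.4073
PV₀ = 1,096,399.4073 / (1+0.0202)^7 = 1,096,399.4073 / 1.150263 = 953,172.6179

R$953,172.62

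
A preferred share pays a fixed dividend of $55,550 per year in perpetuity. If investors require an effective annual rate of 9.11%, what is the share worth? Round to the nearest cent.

$609,769.48

PV = PMT / i = 55550 / 0.0911 = 609,769.4841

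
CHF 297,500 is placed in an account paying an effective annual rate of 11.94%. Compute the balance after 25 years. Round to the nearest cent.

CHF 4,990,218.18

297,500 × (1+0.1194)^25 = 297,500 × 16.773843 = 4,990,218.1831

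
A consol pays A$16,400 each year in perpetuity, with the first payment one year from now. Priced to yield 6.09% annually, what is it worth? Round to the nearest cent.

PV = C/r = 16400/0.0609 = 269,293.9245

A$269,293.92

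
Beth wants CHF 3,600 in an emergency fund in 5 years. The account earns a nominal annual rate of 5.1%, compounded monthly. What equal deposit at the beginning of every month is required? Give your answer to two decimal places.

i = 0.051/12 = 0.00425 per month; n = 5·12 = 60.
PMT = 3600 / ( [(1+0.00425)^60 − 1] / 0.00425 × (1+i) ) = 3600 / 68.469650 = 52.5780

CHF 52.58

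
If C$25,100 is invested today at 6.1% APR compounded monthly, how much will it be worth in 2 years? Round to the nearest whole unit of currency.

C$28,348

With 12 periods per year: i = 0.00508333, n = 24.
FV = PV·(1+i)^n = 25,100 × 1.129405 = 28,348.0660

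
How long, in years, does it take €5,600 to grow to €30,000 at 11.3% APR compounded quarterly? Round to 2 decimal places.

15.06 years

Periodic rate i = 0.113/4 = 0.02825.
n = ln(30000/5600) / ln(1+0.02825) = ln(5.35714) / 0.027858 = 60.2488 quarters
= 60.2488/4 years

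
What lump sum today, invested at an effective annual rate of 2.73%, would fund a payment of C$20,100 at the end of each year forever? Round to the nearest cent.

C$736,263.74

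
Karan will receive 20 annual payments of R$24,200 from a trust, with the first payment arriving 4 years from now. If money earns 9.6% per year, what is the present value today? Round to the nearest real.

R$160,862

PV at t=3 (ordinary 20-year annuity): 24200 × a(20|0.096) = 24200 × 8.751270 = 211,780.7347
Discount back 3 years: 211,780.7347 × (1+0.096)^(−3) = 211,780.7347 × 0.759571 = 160,862.4904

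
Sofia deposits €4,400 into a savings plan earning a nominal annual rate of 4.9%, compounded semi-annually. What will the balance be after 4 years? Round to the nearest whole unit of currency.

i = 0.049/2 = 0.0245 per half-year; n = 4·2 = 8.
FV = PV·(1+i)^n = 4,400 × 1.213656 = 5,340.0876

€5,340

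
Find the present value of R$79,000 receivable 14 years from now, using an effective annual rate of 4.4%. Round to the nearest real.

Discount factor = (1+0.044)^(−14) = 0.547259; PV = 79,000 × 0.547259 = 43,233.4716

R$43,233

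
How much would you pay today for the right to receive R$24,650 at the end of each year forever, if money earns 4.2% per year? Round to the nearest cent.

R$586,904.76

PV = PMT / i = 24650 / 0.042 = 586,904.7619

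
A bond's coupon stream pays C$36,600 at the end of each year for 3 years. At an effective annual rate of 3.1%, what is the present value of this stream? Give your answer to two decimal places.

C$103,328.45

Annuity factor a(3|0.031) = 2.823182; PV = 36600 × 2.823182 = 103,328.4523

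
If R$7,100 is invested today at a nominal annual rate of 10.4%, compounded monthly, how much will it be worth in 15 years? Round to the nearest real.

R$33,561

Periodic rate i = 0.104/12 = 0.00866667; n = 15 × 12 = 180 periods.
7,100 × (1+0.00866667)^180 = 7,100 × 4.726944 = 33,561.2991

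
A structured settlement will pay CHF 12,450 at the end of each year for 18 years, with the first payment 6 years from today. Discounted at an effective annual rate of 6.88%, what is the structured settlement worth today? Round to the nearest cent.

PV at t=5 (ordinary 18-year annuity): 12450 × a(18|0.0688) = 12450 × 10.146793 = 126,327.5789
PV₀ = 126,327.5789 / (1+0.0688)^5 = 126,327.5789 / 1.394705 = 90,576.5860

CHF 90,576.59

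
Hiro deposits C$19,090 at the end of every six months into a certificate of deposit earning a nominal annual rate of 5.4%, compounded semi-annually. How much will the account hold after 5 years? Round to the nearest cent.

C$215,845.87

With 2 periods per year: i = 0.027, n = 10.
FV = PMT · [(1+i)^n − 1] / i = 19090 · 11.306750 = 215,845.8654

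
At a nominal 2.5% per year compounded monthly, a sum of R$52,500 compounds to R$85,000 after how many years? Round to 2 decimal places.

19.29 years

Periodic rate i = 0.025/12 = 0.00208333.
(1+i)^n = 85000/52500 = 1.61905, so n = ln 1.61905 / ln 1.00208 = 231.5231 months
= 231.5231/12 years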